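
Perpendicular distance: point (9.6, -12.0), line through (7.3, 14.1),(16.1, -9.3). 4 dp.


|cross product| = 175.86
|line direction| = sqrt(625) = 25
Distance = 175.86/sqrt(625) = 7.0344

7.0344


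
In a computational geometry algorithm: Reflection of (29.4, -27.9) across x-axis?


Reflection over x-axis: (x,y) -> (x,-y)
(29.4, -27.9) -> (29.4, 27.9)

(29.4, 27.9)


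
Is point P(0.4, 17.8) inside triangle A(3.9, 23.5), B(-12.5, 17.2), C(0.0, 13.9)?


Cross products: AB x AP = 71.43, BC x BP = 50.07, CA x CP = 11.37
All same sign? yes

Yes, inside


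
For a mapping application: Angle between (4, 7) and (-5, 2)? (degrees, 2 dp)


u.v = -6, |u| = sqrt(65) = 8.0623, |v| = sqrt(29) = 5.3852
cos(theta) = u.v/(|u||v|) = -6/sqrt(1885) = -0.138196
theta = acos(-0.138196) = 97.94 degrees

97.94 degrees


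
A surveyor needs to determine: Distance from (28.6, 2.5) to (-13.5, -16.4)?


dx=-42.1, dy=-18.9
d^2 = (-42.1)^2 + (-18.9)^2 = 2129.62
d = sqrt(2129.62) = 46.1478

46.1478


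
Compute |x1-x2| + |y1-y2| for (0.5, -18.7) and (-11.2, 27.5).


|0.5-(-11.2)| + |(-18.7)-27.5| = 11.7 + 46.2 = 57.9

57.9


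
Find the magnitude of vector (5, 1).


|u| = sqrt(5^2 + 1^2) = sqrt(26) = 5.099

5.099


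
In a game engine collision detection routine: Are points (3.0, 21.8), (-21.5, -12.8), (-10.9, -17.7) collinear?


Cross product: ((-21.5)-3)*((-17.7)-21.8) - ((-12.8)-21.8)*((-10.9)-3)
= 486.81

No, not collinear


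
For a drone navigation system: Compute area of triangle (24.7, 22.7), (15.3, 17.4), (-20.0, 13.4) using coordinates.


Area = |x_A(y_B-y_C) + x_B(y_C-y_A) + x_C(y_A-y_B)|/2
= |98.8 + (-142.29) + (-106)|/2
= 149.49/2 = 74.745

74.745


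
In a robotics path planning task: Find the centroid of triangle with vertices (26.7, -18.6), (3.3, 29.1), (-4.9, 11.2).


Centroid = ((x_A+x_B+x_C)/3, (y_A+y_B+y_C)/3)
= ((26.7+3.3+(-4.9))/3, ((-18.6)+29.1+11.2)/3)
= (8.3667, 7.2333)

(8.3667, 7.2333)


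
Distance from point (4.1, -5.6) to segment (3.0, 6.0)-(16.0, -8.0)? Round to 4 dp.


Project P onto AB: t = 0.4841 (clamped to [0,1])
Closest point on segment: (9.2934, -0.7775)
Distance: 7.0872

7.0872


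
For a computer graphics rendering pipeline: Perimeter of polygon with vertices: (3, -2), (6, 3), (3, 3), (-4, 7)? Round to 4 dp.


Sides: (3, -2)->(6, 3): sqrt(34) = 5.830952, (6, 3)->(3, 3): sqrt(9) = 3, (3, 3)->(-4, 7): sqrt(65) = 8.062258, (-4, 7)->(3, -2): sqrt(130) = 11.401754
Sum = 28.294964
Perimeter = 28.295

28.295


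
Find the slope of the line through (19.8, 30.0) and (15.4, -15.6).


slope = (y2-y1)/(x2-x1) = ((-15.6)-30)/(15.4-19.8) = (-45.6)/(-4.4) = 10.3636

10.3636


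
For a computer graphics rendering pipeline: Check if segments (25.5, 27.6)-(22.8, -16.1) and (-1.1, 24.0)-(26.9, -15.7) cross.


Cross products: d1=1156.82, d2=-173.97, d3=-1152.7, d4=178.09
d1*d2 < 0 and d3*d4 < 0? yes

Yes, they intersect


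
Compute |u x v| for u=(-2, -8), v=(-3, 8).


|u x v| = |(-2)*8 - (-8)*(-3)|
= |(-16) - 24| = 40

40


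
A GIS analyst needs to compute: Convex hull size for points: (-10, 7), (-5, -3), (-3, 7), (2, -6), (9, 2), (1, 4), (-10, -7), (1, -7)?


Convex hull vertices (CCW): (-10, -7), (1, -7), (2, -6), (9, 2), (-3, 7), (-10, 7)
Count = 6

6


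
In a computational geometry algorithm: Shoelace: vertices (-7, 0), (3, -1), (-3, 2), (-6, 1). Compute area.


Shoelace sum: ((-7)*(-1) - 3*0) + (3*2 - (-3)*(-1)) + ((-3)*1 - (-6)*2) + ((-6)*0 - (-7)*1)
= 26
Area = |26|/2 = 13

13


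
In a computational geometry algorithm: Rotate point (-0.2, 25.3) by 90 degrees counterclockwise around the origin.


90° CCW: (x,y) -> (-y, x)
(-0.2,25.3) -> (-25.3, -0.2)

(-25.3, -0.2)


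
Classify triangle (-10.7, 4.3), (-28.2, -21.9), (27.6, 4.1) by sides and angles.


Side lengths squared: AB^2=992.69, BC^2=3789.64, CA^2=1466.93
Sorted: [992.69, 1466.93, 3789.64]
By sides: Scalene, By angles: Obtuse

Scalene, Obtuse


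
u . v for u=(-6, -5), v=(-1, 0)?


u . v = u_x*v_x + u_y*v_y = (-6)*(-1) + (-5)*0
= 6 + 0 = 6

6


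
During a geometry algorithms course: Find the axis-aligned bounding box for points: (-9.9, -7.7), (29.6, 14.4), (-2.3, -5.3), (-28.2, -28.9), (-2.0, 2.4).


x range: [-28.2, 29.6]
y range: [-28.9, 14.4]
Bounding box: (-28.2,-28.9) to (29.6,14.4)

(-28.2,-28.9) to (29.6,14.4)


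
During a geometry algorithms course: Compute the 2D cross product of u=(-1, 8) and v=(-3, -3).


u x v = u_x*v_y - u_y*v_x = (-1)*(-3) - 8*(-3)
= 3 - (-24) = 27

27


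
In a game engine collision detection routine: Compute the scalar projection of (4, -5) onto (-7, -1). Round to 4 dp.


u.v = -23, |v| = sqrt(50) = 7.0711
Scalar projection = u.v / |v| = -23 / sqrt(50) = -3.2527

-3.2527


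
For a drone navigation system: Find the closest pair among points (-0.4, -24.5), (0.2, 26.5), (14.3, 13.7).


d(P0,P1) = 51.0035, d(P0,P2) = 40.9308, d(P1,P2) = 19.0434
Closest: P1 and P2

Closest pair: (0.2, 26.5) and (14.3, 13.7), distance = 19.0434


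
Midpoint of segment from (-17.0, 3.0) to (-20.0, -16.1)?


M = (((-17)+(-20))/2, (3+(-16.1))/2)
= (-18.5, -6.55)

(-18.5, -6.55)


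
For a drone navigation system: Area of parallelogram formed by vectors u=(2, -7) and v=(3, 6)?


|u x v| = |2*6 - (-7)*3|
= |12 - (-21)| = 33

33


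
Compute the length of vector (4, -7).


|u| = sqrt(4^2 + (-7)^2) = sqrt(65) = 8.0623

8.0623


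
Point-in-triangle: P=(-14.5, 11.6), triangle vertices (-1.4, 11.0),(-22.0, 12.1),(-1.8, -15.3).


Cross products: AB x AP = 2.05, BC x BP = 195.4, CA x CP = 344.77
All same sign? yes

Yes, inside


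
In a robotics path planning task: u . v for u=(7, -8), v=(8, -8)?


u . v = u_x*v_x + u_y*v_y = 7*8 + (-8)*(-8)
= 56 + 64 = 120

120


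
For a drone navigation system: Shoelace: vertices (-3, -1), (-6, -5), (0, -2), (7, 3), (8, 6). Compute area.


Shoelace sum: ((-3)*(-5) - (-6)*(-1)) + ((-6)*(-2) - 0*(-5)) + (0*3 - 7*(-2)) + (7*6 - 8*3) + (8*(-1) - (-3)*6)
= 63
Area = |63|/2 = 31.5

31.5


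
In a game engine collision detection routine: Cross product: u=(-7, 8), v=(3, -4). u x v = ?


u x v = u_x*v_y - u_y*v_x = (-7)*(-4) - 8*3
= 28 - 24 = 4

4


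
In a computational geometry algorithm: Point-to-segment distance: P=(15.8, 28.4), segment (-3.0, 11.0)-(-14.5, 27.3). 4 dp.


Project P onto AB: t = 0.1694 (clamped to [0,1])
Closest point on segment: (-4.9484, 13.7616)
Distance: 25.3925

25.3925


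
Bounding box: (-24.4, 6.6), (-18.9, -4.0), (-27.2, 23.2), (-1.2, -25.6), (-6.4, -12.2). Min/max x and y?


x range: [-27.2, -1.2]
y range: [-25.6, 23.2]
Bounding box: (-27.2,-25.6) to (-1.2,23.2)

(-27.2,-25.6) to (-1.2,23.2)


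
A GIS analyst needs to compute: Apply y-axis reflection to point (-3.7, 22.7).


Reflection over y-axis: (x,y) -> (-x,y)
(-3.7, 22.7) -> (3.7, 22.7)

(3.7, 22.7)


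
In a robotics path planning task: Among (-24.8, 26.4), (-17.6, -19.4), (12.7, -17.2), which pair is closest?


d(P0,P1) = 46.3625, d(P0,P2) = 57.5083, d(P1,P2) = 30.3798
Closest: P1 and P2

Closest pair: (-17.6, -19.4) and (12.7, -17.2), distance = 30.3798


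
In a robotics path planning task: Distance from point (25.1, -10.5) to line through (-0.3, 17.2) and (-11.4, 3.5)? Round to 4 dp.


|cross product| = 655.45
|line direction| = sqrt(310.9) = 17.6324
Distance = 655.45/sqrt(310.9) = 37.1731

37.1731


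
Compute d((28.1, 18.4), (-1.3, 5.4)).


dx=-29.4, dy=-13
d^2 = (-29.4)^2 + (-13)^2 = 1033.36
d = sqrt(1033.36) = 32.1459

32.1459


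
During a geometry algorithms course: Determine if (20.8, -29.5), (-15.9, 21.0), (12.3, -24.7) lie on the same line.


Cross product: ((-15.9)-20.8)*((-24.7)-(-29.5)) - (21-(-29.5))*(12.3-20.8)
= 253.09

No, not collinear


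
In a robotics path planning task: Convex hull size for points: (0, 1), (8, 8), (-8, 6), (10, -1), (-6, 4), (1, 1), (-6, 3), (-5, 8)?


Convex hull vertices (CCW): (-8, 6), (-6, 3), (0, 1), (10, -1), (8, 8), (-5, 8)
Count = 6

6


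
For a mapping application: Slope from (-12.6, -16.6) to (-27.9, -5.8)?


slope = (y2-y1)/(x2-x1) = ((-5.8)-(-16.6))/((-27.9)-(-12.6)) = 10.8/(-15.3) = -0.7059

-0.7059


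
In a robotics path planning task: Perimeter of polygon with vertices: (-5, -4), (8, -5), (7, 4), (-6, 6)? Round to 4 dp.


Sides: (-5, -4)->(8, -5): sqrt(170) = 13.038405, (8, -5)->(7, 4): sqrt(82) = 9.055385, (7, 4)->(-6, 6): sqrt(173) = 13.152946, (-6, 6)->(-5, -4): sqrt(101) = 10.049876
Sum = 45.296612
Perimeter = 45.2966

45.2966


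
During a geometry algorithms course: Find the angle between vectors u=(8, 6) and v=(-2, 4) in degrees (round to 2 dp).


u.v = 8, |u| = sqrt(100) = 10, |v| = sqrt(20) = 4.4721
cos(theta) = u.v/(|u||v|) = 8/sqrt(2000) = 0.178885
theta = acos(0.178885) = 79.7 degrees

79.7 degrees


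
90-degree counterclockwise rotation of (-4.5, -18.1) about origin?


90° CCW: (x,y) -> (-y, x)
(-4.5,-18.1) -> (18.1, -4.5)

(18.1, -4.5)


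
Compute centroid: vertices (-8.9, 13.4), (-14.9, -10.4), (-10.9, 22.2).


Centroid = ((x_A+x_B+x_C)/3, (y_A+y_B+y_C)/3)
= (((-8.9)+(-14.9)+(-10.9))/3, (13.4+(-10.4)+22.2)/3)
= (-11.5667, 8.4)

(-11.5667, 8.4)


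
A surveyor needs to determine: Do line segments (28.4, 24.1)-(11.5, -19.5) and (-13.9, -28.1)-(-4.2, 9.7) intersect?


Cross products: d1=-1092.6, d2=-876.7, d3=-962.1, d4=-1178
d1*d2 < 0 and d3*d4 < 0? no

No, they don't intersect


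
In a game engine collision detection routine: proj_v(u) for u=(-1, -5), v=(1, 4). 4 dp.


u.v = -21, |v| = sqrt(17) = 4.1231
Scalar projection = u.v / |v| = -21 / sqrt(17) = -5.0932

-5.0932


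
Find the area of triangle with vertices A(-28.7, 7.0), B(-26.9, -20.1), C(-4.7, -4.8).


Area = |x_A(y_B-y_C) + x_B(y_C-y_A) + x_C(y_A-y_B)|/2
= |439.11 + 317.42 + (-127.37)|/2
= 629.16/2 = 314.58

314.58


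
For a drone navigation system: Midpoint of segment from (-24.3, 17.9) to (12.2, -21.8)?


M = (((-24.3)+12.2)/2, (17.9+(-21.8))/2)
= (-6.05, -1.95)

(-6.05, -1.95)


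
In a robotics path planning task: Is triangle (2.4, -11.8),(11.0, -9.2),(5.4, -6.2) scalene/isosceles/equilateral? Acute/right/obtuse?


Side lengths squared: AB^2=80.72, BC^2=40.36, CA^2=40.36
Sorted: [40.36, 40.36, 80.72]
By sides: Isosceles, By angles: Right

Isosceles, Right


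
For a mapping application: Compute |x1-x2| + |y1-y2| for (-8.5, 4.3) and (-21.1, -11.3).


|(-8.5)-(-21.1)| + |4.3-(-11.3)| = 12.6 + 15.6 = 28.2

28.2


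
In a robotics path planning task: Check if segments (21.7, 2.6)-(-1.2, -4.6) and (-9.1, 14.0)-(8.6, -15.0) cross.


Cross products: d1=691.42, d2=-100.12, d3=-482.82, d4=308.72
d1*d2 < 0 and d3*d4 < 0? yes

Yes, they intersect


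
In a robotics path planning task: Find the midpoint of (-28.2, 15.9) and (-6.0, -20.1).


M = (((-28.2)+(-6))/2, (15.9+(-20.1))/2)
= (-17.1, -2.1)

(-17.1, -2.1)


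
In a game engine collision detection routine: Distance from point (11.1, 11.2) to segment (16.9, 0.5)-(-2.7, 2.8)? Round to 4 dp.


Project P onto AB: t = 0.3551 (clamped to [0,1])
Closest point on segment: (9.9402, 1.3167)
Distance: 9.9511

9.9511


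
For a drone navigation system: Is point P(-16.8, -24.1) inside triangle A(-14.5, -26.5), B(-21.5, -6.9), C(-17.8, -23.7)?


Cross products: AB x AP = 28.28, BC x BP = 15.32, CA x CP = 1.48
All same sign? yes

Yes, inside


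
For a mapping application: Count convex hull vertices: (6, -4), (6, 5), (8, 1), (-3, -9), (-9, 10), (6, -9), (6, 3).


Convex hull vertices (CCW): (-9, 10), (-3, -9), (6, -9), (8, 1), (6, 5)
Count = 5

5


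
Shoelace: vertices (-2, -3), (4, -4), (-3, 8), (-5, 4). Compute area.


Shoelace sum: ((-2)*(-4) - 4*(-3)) + (4*8 - (-3)*(-4)) + ((-3)*4 - (-5)*8) + ((-5)*(-3) - (-2)*4)
= 91
Area = |91|/2 = 45.5

45.5


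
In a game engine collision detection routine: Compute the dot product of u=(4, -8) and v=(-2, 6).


u . v = u_x*v_x + u_y*v_y = 4*(-2) + (-8)*6
= (-8) + (-48) = -56

-56


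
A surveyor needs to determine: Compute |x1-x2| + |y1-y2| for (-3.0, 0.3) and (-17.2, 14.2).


|(-3)-(-17.2)| + |0.3-14.2| = 14.2 + 13.9 = 28.1

28.1


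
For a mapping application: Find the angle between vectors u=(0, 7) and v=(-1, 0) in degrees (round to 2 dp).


u.v = 0, |u| = sqrt(49) = 7, |v| = sqrt(1) = 1
cos(theta) = u.v/(|u||v|) = 0/sqrt(49) = 0
theta = acos(0) = 90 degrees

90 degrees


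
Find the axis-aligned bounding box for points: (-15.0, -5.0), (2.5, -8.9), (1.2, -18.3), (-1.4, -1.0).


x range: [-15, 2.5]
y range: [-18.3, -1]
Bounding box: (-15,-18.3) to (2.5,-1)

(-15,-18.3) to (2.5,-1)


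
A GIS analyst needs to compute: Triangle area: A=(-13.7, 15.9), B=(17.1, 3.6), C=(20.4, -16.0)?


Area = |x_A(y_B-y_C) + x_B(y_C-y_A) + x_C(y_A-y_B)|/2
= |(-268.52) + (-545.49) + 250.92|/2
= 563.09/2 = 281.545

281.545


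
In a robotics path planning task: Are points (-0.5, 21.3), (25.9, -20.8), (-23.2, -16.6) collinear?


Cross product: (25.9-(-0.5))*((-16.6)-21.3) - ((-20.8)-21.3)*((-23.2)-(-0.5))
= -1956.23

No, not collinear


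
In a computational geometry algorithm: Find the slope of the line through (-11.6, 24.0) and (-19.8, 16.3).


slope = (y2-y1)/(x2-x1) = (16.3-24)/((-19.8)-(-11.6)) = (-7.7)/(-8.2) = 0.939

0.939


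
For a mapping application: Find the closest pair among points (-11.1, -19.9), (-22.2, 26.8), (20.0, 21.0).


d(P0,P1) = 48.001, d(P0,P2) = 51.3811, d(P1,P2) = 42.5967
Closest: P1 and P2

Closest pair: (-22.2, 26.8) and (20.0, 21.0), distance = 42.5967


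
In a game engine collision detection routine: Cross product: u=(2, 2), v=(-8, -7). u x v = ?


u x v = u_x*v_y - u_y*v_x = 2*(-7) - 2*(-8)
= (-14) - (-16) = 2

2


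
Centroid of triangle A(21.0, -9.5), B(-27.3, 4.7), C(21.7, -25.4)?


Centroid = ((x_A+x_B+x_C)/3, (y_A+y_B+y_C)/3)
= ((21+(-27.3)+21.7)/3, ((-9.5)+4.7+(-25.4))/3)
= (5.1333, -10.0667)

(5.1333, -10.0667)


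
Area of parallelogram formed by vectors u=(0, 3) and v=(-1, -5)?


|u x v| = |0*(-5) - 3*(-1)|
= |0 - (-3)| = 3

3


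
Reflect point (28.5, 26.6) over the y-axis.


Reflection over y-axis: (x,y) -> (-x,y)
(28.5, 26.6) -> (-28.5, 26.6)

(-28.5, 26.6)


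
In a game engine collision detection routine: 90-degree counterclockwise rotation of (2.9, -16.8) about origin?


90° CCW: (x,y) -> (-y, x)
(2.9,-16.8) -> (16.8, 2.9)

(16.8, 2.9)


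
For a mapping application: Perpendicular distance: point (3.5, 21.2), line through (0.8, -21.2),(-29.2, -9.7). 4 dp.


|cross product| = 1303.05
|line direction| = sqrt(1032.25) = 32.1286
Distance = 1303.05/sqrt(1032.25) = 40.5573

40.5573


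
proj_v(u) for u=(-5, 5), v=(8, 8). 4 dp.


u.v = 0, |v| = sqrt(128) = 11.3137
Scalar projection = u.v / |v| = 0 / sqrt(128) = 0

0


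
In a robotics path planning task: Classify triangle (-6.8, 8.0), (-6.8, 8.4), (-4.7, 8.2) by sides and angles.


Side lengths squared: AB^2=0.16, BC^2=4.45, CA^2=4.45
Sorted: [0.16, 4.45, 4.45]
By sides: Isosceles, By angles: Acute

Isosceles, Acute


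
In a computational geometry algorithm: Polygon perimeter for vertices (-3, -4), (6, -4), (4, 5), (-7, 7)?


Sides: (-3, -4)->(6, -4): sqrt(81) = 9, (6, -4)->(4, 5): sqrt(85) = 9.219544, (4, 5)->(-7, 7): sqrt(125) = 11.18034, (-7, 7)->(-3, -4): sqrt(137) = 11.7047
Sum = 41.104584
Perimeter = 41.1046

41.1046


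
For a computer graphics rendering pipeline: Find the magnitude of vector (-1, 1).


|u| = sqrt((-1)^2 + 1^2) = sqrt(2) = 1.4142

1.4142


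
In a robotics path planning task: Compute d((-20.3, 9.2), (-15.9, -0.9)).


dx=4.4, dy=-10.1
d^2 = 4.4^2 + (-10.1)^2 = 121.37
d = sqrt(121.37) = 11.0168

11.0168


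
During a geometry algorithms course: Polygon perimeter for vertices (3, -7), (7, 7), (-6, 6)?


Sides: (3, -7)->(7, 7): sqrt(212) = 14.56022, (7, 7)->(-6, 6): sqrt(170) = 13.038405, (-6, 6)->(3, -7): sqrt(250) = 15.811388
Sum = 43.410013
Perimeter = 43.41

43.41


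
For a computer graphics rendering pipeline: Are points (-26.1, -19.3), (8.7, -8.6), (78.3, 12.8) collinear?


Cross product: (8.7-(-26.1))*(12.8-(-19.3)) - ((-8.6)-(-19.3))*(78.3-(-26.1))
= 0

Yes, collinear


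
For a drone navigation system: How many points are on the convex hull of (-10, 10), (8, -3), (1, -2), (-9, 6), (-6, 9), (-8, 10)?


Convex hull vertices (CCW): (-10, 10), (-9, 6), (1, -2), (8, -3), (-6, 9), (-8, 10)
Count = 6

6


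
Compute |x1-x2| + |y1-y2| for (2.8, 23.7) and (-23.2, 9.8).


|2.8-(-23.2)| + |23.7-9.8| = 26 + 13.9 = 39.9

39.9


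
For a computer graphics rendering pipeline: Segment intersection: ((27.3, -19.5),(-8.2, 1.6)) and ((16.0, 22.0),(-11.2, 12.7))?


Cross products: d1=1233.89, d2=329.82, d3=-1234.82, d4=-330.75
d1*d2 < 0 and d3*d4 < 0? no

No, they don't intersect


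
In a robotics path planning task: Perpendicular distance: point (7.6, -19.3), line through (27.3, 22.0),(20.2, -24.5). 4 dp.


|cross product| = 622.82
|line direction| = sqrt(2212.66) = 47.0389
Distance = 622.82/sqrt(2212.66) = 13.2405

13.2405


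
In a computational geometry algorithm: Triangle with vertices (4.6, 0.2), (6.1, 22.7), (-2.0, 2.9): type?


Side lengths squared: AB^2=508.5, BC^2=457.65, CA^2=50.85
Sorted: [50.85, 457.65, 508.5]
By sides: Scalene, By angles: Right

Scalene, Right


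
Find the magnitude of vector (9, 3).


|u| = sqrt(9^2 + 3^2) = sqrt(90) = 9.4868

9.4868


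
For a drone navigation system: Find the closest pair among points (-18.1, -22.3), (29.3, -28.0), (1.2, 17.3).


d(P0,P1) = 47.7415, d(P0,P2) = 44.0528, d(P1,P2) = 53.3076
Closest: P0 and P2

Closest pair: (-18.1, -22.3) and (1.2, 17.3), distance = 44.0528


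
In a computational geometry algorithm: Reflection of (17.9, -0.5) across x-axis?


Reflection over x-axis: (x,y) -> (x,-y)
(17.9, -0.5) -> (17.9, 0.5)

(17.9, 0.5)


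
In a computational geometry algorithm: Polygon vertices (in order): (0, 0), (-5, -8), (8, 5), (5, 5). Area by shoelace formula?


Shoelace sum: (0*(-8) - (-5)*0) + ((-5)*5 - 8*(-8)) + (8*5 - 5*5) + (5*0 - 0*5)
= 54
Area = |54|/2 = 27

27


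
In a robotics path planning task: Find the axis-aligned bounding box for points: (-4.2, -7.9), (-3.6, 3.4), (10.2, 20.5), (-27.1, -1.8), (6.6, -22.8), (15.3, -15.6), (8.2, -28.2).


x range: [-27.1, 15.3]
y range: [-28.2, 20.5]
Bounding box: (-27.1,-28.2) to (15.3,20.5)

(-27.1,-28.2) to (15.3,20.5)


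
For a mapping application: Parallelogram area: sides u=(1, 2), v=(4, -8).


|u x v| = |1*(-8) - 2*4|
= |(-8) - 8| = 16

16


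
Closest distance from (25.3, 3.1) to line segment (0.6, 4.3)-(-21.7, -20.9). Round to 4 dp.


Project P onto AB: t = 0 (clamped to [0,1])
Closest point on segment: (0.6, 4.3)
Distance: 24.7291

24.7291


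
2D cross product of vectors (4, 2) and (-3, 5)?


u x v = u_x*v_y - u_y*v_x = 4*5 - 2*(-3)
= 20 - (-6) = 26

26


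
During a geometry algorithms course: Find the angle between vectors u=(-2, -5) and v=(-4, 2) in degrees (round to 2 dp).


u.v = -2, |u| = sqrt(29) = 5.3852, |v| = sqrt(20) = 4.4721
cos(theta) = u.v/(|u||v|) = -2/sqrt(580) = -0.083045
theta = acos(-0.083045) = 94.76 degrees

94.76 degrees


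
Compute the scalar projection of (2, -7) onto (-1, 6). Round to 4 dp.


u.v = -44, |v| = sqrt(37) = 6.0828
Scalar projection = u.v / |v| = -44 / sqrt(37) = -7.2336

-7.2336


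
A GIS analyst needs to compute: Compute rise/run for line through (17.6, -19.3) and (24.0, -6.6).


slope = (y2-y1)/(x2-x1) = ((-6.6)-(-19.3))/(24-17.6) = 12.7/6.4 = 1.9844

1.9844


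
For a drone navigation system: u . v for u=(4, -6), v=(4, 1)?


u . v = u_x*v_x + u_y*v_y = 4*4 + (-6)*1
= 16 + (-6) = 10

10


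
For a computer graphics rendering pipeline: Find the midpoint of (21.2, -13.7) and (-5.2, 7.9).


M = ((21.2+(-5.2))/2, ((-13.7)+7.9)/2)
= (8, -2.9)

(8, -2.9)


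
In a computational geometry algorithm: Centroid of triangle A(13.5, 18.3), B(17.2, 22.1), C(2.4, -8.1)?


Centroid = ((x_A+x_B+x_C)/3, (y_A+y_B+y_C)/3)
= ((13.5+17.2+2.4)/3, (18.3+22.1+(-8.1))/3)
= (11.0333, 10.7667)

(11.0333, 10.7667)


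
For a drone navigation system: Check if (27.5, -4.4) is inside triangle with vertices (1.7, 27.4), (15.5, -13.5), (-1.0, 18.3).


Cross products: AB x AP = 616.38, BC x BP = -531.75, CA x CP = -320.64
All same sign? no

No, outside


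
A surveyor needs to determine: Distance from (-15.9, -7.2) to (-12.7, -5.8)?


dx=3.2, dy=1.4
d^2 = 3.2^2 + 1.4^2 = 12.2
d = sqrt(12.2) = 3.4928

3.4928


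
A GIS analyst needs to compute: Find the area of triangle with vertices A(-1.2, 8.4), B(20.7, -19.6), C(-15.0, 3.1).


Area = |x_A(y_B-y_C) + x_B(y_C-y_A) + x_C(y_A-y_B)|/2
= |27.24 + (-109.71) + (-420)|/2
= 502.47/2 = 251.235

251.235


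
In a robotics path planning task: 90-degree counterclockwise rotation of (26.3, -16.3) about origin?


90° CCW: (x,y) -> (-y, x)
(26.3,-16.3) -> (16.3, 26.3)

(16.3, 26.3)


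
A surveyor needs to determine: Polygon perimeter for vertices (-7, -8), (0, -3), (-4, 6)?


Sides: (-7, -8)->(0, -3): sqrt(74) = 8.602325, (0, -3)->(-4, 6): sqrt(97) = 9.848858, (-4, 6)->(-7, -8): sqrt(205) = 14.317821
Sum = 32.769004
Perimeter = 32.769

32.769


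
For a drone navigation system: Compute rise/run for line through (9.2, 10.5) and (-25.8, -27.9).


slope = (y2-y1)/(x2-x1) = ((-27.9)-10.5)/((-25.8)-9.2) = (-38.4)/(-35) = 1.0971

1.0971


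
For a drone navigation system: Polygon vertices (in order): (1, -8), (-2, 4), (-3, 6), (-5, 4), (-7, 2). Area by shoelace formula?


Shoelace sum: (1*4 - (-2)*(-8)) + ((-2)*6 - (-3)*4) + ((-3)*4 - (-5)*6) + ((-5)*2 - (-7)*4) + ((-7)*(-8) - 1*2)
= 78
Area = |78|/2 = 39

39


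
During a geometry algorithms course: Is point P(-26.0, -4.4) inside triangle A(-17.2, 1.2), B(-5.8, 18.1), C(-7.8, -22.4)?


Cross products: AB x AP = 84.88, BC x BP = -773.1, CA x CP = 260.32
All same sign? no

No, outside


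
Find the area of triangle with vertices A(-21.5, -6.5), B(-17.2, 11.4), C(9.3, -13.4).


Area = |x_A(y_B-y_C) + x_B(y_C-y_A) + x_C(y_A-y_B)|/2
= |(-533.2) + 118.68 + (-166.47)|/2
= 580.99/2 = 290.495

290.495


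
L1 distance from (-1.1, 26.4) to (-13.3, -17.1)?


|(-1.1)-(-13.3)| + |26.4-(-17.1)| = 12.2 + 43.5 = 55.7

55.7


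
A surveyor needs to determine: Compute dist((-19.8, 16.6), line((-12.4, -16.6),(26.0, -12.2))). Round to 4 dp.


|cross product| = 1307.44
|line direction| = sqrt(1493.92) = 38.6513
Distance = 1307.44/sqrt(1493.92) = 33.8266

33.8266


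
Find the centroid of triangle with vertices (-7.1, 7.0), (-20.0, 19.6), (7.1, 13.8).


Centroid = ((x_A+x_B+x_C)/3, (y_A+y_B+y_C)/3)
= (((-7.1)+(-20)+7.1)/3, (7+19.6+13.8)/3)
= (-6.6667, 13.4667)

(-6.6667, 13.4667)


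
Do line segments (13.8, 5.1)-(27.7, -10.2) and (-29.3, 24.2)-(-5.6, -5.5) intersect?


Cross products: d1=827.4, d2=877.62, d3=-393.94, d4=-444.16
d1*d2 < 0 and d3*d4 < 0? no

No, they don't intersect


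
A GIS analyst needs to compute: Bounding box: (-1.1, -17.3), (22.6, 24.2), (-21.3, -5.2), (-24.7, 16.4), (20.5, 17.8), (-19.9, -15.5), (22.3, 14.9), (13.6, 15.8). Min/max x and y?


x range: [-24.7, 22.6]
y range: [-17.3, 24.2]
Bounding box: (-24.7,-17.3) to (22.6,24.2)

(-24.7,-17.3) to (22.6,24.2)


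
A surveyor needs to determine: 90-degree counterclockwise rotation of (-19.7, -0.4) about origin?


90° CCW: (x,y) -> (-y, x)
(-19.7,-0.4) -> (0.4, -19.7)

(0.4, -19.7)


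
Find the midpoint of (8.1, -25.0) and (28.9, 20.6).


M = ((8.1+28.9)/2, ((-25)+20.6)/2)
= (18.5, -2.2)

(18.5, -2.2)


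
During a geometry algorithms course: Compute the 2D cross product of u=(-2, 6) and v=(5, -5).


u x v = u_x*v_y - u_y*v_x = (-2)*(-5) - 6*5
= 10 - 30 = -20

-20


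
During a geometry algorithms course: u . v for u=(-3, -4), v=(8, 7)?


u . v = u_x*v_x + u_y*v_y = (-3)*8 + (-4)*7
= (-24) + (-28) = -52

-52


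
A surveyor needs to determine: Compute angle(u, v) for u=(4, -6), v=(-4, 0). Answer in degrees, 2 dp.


u.v = -16, |u| = sqrt(52) = 7.2111, |v| = sqrt(16) = 4
cos(theta) = u.v/(|u||v|) = -16/sqrt(832) = -0.5547
theta = acos(-0.5547) = 123.69 degrees

123.69 degrees


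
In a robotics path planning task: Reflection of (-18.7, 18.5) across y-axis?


Reflection over y-axis: (x,y) -> (-x,y)
(-18.7, 18.5) -> (18.7, 18.5)

(18.7, 18.5)


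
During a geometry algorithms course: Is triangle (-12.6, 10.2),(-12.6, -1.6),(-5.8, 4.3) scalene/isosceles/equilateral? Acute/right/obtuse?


Side lengths squared: AB^2=139.24, BC^2=81.05, CA^2=81.05
Sorted: [81.05, 81.05, 139.24]
By sides: Isosceles, By angles: Acute

Isosceles, Acute


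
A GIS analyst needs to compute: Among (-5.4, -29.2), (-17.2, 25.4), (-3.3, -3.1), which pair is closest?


d(P0,P1) = 55.8605, d(P0,P2) = 26.1843, d(P1,P2) = 31.709
Closest: P0 and P2

Closest pair: (-5.4, -29.2) and (-3.3, -3.1), distance = 26.1843


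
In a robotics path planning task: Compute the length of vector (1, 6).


|u| = sqrt(1^2 + 6^2) = sqrt(37) = 6.0828

6.0828


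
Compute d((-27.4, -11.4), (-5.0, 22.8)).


dx=22.4, dy=34.2
d^2 = 22.4^2 + 34.2^2 = 1671.4
d = sqrt(1671.4) = 40.8828

40.8828


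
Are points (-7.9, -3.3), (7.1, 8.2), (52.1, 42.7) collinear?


Cross product: (7.1-(-7.9))*(42.7-(-3.3)) - (8.2-(-3.3))*(52.1-(-7.9))
= 0

Yes, collinear


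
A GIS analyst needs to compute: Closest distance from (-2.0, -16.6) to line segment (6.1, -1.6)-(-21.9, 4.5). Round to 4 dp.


Project P onto AB: t = 0.1648 (clamped to [0,1])
Closest point on segment: (1.4868, -0.595)
Distance: 16.3804

16.3804


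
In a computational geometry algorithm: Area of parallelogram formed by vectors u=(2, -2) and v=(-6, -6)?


|u x v| = |2*(-6) - (-2)*(-6)|
= |(-12) - 12| = 24

24


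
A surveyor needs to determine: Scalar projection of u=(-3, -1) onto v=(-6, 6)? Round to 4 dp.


u.v = 12, |v| = sqrt(72) = 8.4853
Scalar projection = u.v / |v| = 12 / sqrt(72) = 1.4142

1.4142


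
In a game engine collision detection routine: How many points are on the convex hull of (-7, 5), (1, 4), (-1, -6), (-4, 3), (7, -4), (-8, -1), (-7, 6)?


Convex hull vertices (CCW): (-8, -1), (-1, -6), (7, -4), (1, 4), (-7, 6)
Count = 5

5


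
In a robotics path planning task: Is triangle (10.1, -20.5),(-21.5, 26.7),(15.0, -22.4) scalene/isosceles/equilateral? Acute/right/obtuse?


Side lengths squared: AB^2=3226.4, BC^2=3743.06, CA^2=27.62
Sorted: [27.62, 3226.4, 3743.06]
By sides: Scalene, By angles: Obtuse

Scalene, Obtuse


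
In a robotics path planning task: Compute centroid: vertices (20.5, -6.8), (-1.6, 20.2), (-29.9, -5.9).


Centroid = ((x_A+x_B+x_C)/3, (y_A+y_B+y_C)/3)
= ((20.5+(-1.6)+(-29.9))/3, ((-6.8)+20.2+(-5.9))/3)
= (-3.6667, 2.5)

(-3.6667, 2.5)


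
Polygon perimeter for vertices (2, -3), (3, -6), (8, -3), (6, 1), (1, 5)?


Sides: (2, -3)->(3, -6): sqrt(10) = 3.162278, (3, -6)->(8, -3): sqrt(34) = 5.830952, (8, -3)->(6, 1): sqrt(20) = 4.472136, (6, 1)->(1, 5): sqrt(41) = 6.403124, (1, 5)->(2, -3): sqrt(65) = 8.062258
Sum = 27.930748
Perimeter = 27.9307

27.9307


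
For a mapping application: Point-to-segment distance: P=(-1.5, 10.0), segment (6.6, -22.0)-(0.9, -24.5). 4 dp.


Project P onto AB: t = 0 (clamped to [0,1])
Closest point on segment: (6.6, -22)
Distance: 33.0092

33.0092


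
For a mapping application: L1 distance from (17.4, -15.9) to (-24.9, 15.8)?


|17.4-(-24.9)| + |(-15.9)-15.8| = 42.3 + 31.7 = 74

74


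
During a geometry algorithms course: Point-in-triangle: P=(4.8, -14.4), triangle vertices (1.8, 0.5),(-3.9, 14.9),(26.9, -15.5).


Cross products: AB x AP = 41.73, BC x BP = -637.96, CA x CP = 325.99
All same sign? no

No, outside


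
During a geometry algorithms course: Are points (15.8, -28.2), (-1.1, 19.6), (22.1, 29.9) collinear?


Cross product: ((-1.1)-15.8)*(29.9-(-28.2)) - (19.6-(-28.2))*(22.1-15.8)
= -1283.03

No, not collinear


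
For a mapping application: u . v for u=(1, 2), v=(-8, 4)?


u . v = u_x*v_x + u_y*v_y = 1*(-8) + 2*4
= (-8) + 8 = 0

0


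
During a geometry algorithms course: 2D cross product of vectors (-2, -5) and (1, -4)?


u x v = u_x*v_y - u_y*v_x = (-2)*(-4) - (-5)*1
= 8 - (-5) = 13

13


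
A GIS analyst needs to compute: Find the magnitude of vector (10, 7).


|u| = sqrt(10^2 + 7^2) = sqrt(149) = 12.2066

12.2066


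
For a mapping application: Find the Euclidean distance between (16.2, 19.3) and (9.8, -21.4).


dx=-6.4, dy=-40.7
d^2 = (-6.4)^2 + (-40.7)^2 = 1697.45
d = sqrt(1697.45) = 41.2001

41.2001


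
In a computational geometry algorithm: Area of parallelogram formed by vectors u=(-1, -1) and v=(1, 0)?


|u x v| = |(-1)*0 - (-1)*1|
= |0 - (-1)| = 1

1


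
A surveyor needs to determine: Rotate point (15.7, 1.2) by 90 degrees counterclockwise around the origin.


90° CCW: (x,y) -> (-y, x)
(15.7,1.2) -> (-1.2, 15.7)

(-1.2, 15.7)


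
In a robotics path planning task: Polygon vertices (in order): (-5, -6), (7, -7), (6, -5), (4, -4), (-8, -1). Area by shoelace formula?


Shoelace sum: ((-5)*(-7) - 7*(-6)) + (7*(-5) - 6*(-7)) + (6*(-4) - 4*(-5)) + (4*(-1) - (-8)*(-4)) + ((-8)*(-6) - (-5)*(-1))
= 87
Area = |87|/2 = 43.5

43.5


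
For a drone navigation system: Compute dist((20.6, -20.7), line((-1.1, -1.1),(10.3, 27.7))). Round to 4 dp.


|cross product| = 848.4
|line direction| = sqrt(959.4) = 30.9742
Distance = 848.4/sqrt(959.4) = 27.3906

27.3906


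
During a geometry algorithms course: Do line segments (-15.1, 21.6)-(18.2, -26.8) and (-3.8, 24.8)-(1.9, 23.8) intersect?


Cross products: d1=-29.54, d2=-272.12, d3=653.48, d4=896.06
d1*d2 < 0 and d3*d4 < 0? no

No, they don't intersect


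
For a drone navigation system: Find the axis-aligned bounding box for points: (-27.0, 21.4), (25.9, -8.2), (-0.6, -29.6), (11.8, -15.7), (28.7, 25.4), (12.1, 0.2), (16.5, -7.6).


x range: [-27, 28.7]
y range: [-29.6, 25.4]
Bounding box: (-27,-29.6) to (28.7,25.4)

(-27,-29.6) to (28.7,25.4)


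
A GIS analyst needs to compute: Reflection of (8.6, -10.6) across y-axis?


Reflection over y-axis: (x,y) -> (-x,y)
(8.6, -10.6) -> (-8.6, -10.6)

(-8.6, -10.6)


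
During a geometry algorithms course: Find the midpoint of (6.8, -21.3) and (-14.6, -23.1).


M = ((6.8+(-14.6))/2, ((-21.3)+(-23.1))/2)
= (-3.9, -22.2)

(-3.9, -22.2)


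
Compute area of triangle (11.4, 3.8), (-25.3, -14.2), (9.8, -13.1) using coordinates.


Area = |x_A(y_B-y_C) + x_B(y_C-y_A) + x_C(y_A-y_B)|/2
= |(-12.54) + 427.57 + 176.4|/2
= 591.43/2 = 295.715

295.715


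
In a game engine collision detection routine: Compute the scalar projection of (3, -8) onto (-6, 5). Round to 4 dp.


u.v = -58, |v| = sqrt(61) = 7.8102
Scalar projection = u.v / |v| = -58 / sqrt(61) = -7.4261

-7.4261


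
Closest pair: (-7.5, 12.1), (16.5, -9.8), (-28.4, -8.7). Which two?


d(P0,P1) = 32.4902, d(P0,P2) = 29.4864, d(P1,P2) = 44.9135
Closest: P0 and P2

Closest pair: (-7.5, 12.1) and (-28.4, -8.7), distance = 29.4864


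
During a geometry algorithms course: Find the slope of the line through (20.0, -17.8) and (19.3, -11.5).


slope = (y2-y1)/(x2-x1) = ((-11.5)-(-17.8))/(19.3-20) = 6.3/(-0.7) = -9

-9


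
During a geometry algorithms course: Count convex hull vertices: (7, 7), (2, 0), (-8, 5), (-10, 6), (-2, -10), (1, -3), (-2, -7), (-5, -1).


Convex hull vertices (CCW): (-10, 6), (-2, -10), (7, 7)
Count = 3

3


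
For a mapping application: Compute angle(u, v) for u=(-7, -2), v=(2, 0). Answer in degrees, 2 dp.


u.v = -14, |u| = sqrt(53) = 7.2801, |v| = sqrt(4) = 2
cos(theta) = u.v/(|u||v|) = -14/sqrt(212) = -0.961524
theta = acos(-0.961524) = 164.05 degrees

164.05 degrees


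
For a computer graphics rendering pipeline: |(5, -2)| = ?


|u| = sqrt(5^2 + (-2)^2) = sqrt(29) = 5.3852

5.3852


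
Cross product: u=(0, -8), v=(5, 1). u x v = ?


u x v = u_x*v_y - u_y*v_x = 0*1 - (-8)*5
= 0 - (-40) = 40

40


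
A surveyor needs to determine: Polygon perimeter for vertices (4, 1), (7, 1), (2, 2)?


Sides: (4, 1)->(7, 1): sqrt(9) = 3, (7, 1)->(2, 2): sqrt(26) = 5.09902, (2, 2)->(4, 1): sqrt(5) = 2.236068
Sum = 10.335088
Perimeter = 10.3351

10.3351


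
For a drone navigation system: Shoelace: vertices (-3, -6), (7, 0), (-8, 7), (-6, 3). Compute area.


Shoelace sum: ((-3)*0 - 7*(-6)) + (7*7 - (-8)*0) + ((-8)*3 - (-6)*7) + ((-6)*(-6) - (-3)*3)
= 154
Area = |154|/2 = 77

77


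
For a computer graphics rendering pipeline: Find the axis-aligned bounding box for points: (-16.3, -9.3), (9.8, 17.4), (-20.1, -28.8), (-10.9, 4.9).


x range: [-20.1, 9.8]
y range: [-28.8, 17.4]
Bounding box: (-20.1,-28.8) to (9.8,17.4)

(-20.1,-28.8) to (9.8,17.4)


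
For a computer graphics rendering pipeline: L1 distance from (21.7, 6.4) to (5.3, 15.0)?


|21.7-5.3| + |6.4-15| = 16.4 + 8.6 = 25

25


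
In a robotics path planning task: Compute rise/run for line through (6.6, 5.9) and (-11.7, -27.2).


slope = (y2-y1)/(x2-x1) = ((-27.2)-5.9)/((-11.7)-6.6) = (-33.1)/(-18.3) = 1.8087

1.8087


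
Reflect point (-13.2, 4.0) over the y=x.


Reflection over y=x: (x,y) -> (y,x)
(-13.2, 4) -> (4, -13.2)

(4, -13.2)


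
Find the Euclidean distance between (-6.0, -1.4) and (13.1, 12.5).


dx=19.1, dy=13.9
d^2 = 19.1^2 + 13.9^2 = 558.02
d = sqrt(558.02) = 23.6224

23.6224


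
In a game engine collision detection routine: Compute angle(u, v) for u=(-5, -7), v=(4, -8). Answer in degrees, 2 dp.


u.v = 36, |u| = sqrt(74) = 8.6023, |v| = sqrt(80) = 8.9443
cos(theta) = u.v/(|u||v|) = 36/sqrt(5920) = 0.467888
theta = acos(0.467888) = 62.1 degrees

62.1 degrees


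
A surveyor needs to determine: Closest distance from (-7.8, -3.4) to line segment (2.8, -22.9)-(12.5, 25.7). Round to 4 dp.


Project P onto AB: t = 0.344 (clamped to [0,1])
Closest point on segment: (6.1368, -6.1816)
Distance: 14.2117

14.2117


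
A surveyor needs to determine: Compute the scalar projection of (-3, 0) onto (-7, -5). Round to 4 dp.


u.v = 21, |v| = sqrt(74) = 8.6023
Scalar projection = u.v / |v| = 21 / sqrt(74) = 2.4412

2.4412


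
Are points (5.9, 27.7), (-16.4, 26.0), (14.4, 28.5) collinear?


Cross product: ((-16.4)-5.9)*(28.5-27.7) - (26-27.7)*(14.4-5.9)
= -3.39

No, not collinear


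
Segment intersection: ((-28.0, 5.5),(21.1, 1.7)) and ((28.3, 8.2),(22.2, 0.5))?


Cross products: d1=-417.04, d2=-15.79, d3=346.51, d4=-54.74
d1*d2 < 0 and d3*d4 < 0? no

No, they don't intersect


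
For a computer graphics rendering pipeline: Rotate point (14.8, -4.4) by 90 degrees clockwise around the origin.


90° CW: (x,y) -> (y, -x)
(14.8,-4.4) -> (-4.4, -14.8)

(-4.4, -14.8)


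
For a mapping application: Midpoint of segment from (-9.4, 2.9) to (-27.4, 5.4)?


M = (((-9.4)+(-27.4))/2, (2.9+5.4)/2)
= (-18.4, 4.15)

(-18.4, 4.15)


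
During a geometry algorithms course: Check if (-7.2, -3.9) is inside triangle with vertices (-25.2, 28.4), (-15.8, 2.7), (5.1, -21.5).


Cross products: AB x AP = 158.98, BC x BP = 70.18, CA x CP = 80.49
All same sign? yes

Yes, inside


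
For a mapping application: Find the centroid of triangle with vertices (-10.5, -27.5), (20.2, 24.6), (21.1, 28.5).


Centroid = ((x_A+x_B+x_C)/3, (y_A+y_B+y_C)/3)
= (((-10.5)+20.2+21.1)/3, ((-27.5)+24.6+28.5)/3)
= (10.2667, 8.5333)

(10.2667, 8.5333)


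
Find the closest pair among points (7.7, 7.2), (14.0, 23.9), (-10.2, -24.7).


d(P0,P1) = 17.8488, d(P0,P2) = 36.579, d(P1,P2) = 54.2918
Closest: P0 and P1

Closest pair: (7.7, 7.2) and (14.0, 23.9), distance = 17.8488


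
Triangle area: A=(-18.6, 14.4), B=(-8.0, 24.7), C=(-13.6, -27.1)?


Area = |x_A(y_B-y_C) + x_B(y_C-y_A) + x_C(y_A-y_B)|/2
= |(-963.48) + 332 + 140.08|/2
= 491.4/2 = 245.7

245.7


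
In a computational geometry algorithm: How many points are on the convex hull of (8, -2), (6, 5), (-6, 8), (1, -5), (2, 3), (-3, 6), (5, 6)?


Convex hull vertices (CCW): (-6, 8), (1, -5), (8, -2), (6, 5), (5, 6)
Count = 5

5


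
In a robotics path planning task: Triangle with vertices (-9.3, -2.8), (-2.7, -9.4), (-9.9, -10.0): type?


Side lengths squared: AB^2=87.12, BC^2=52.2, CA^2=52.2
Sorted: [52.2, 52.2, 87.12]
By sides: Isosceles, By angles: Acute

Isosceles, Acute


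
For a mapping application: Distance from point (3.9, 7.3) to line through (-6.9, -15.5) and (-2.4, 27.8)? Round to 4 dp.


|cross product| = 365.04
|line direction| = sqrt(1895.14) = 43.5332
Distance = 365.04/sqrt(1895.14) = 8.3853

8.3853


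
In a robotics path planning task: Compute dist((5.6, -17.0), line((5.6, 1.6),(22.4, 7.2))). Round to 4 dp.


|cross product| = 312.48
|line direction| = sqrt(313.6) = 17.7088
Distance = 312.48/sqrt(313.6) = 17.6455

17.6455


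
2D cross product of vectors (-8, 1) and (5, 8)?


u x v = u_x*v_y - u_y*v_x = (-8)*8 - 1*5
= (-64) - 5 = -69

-69


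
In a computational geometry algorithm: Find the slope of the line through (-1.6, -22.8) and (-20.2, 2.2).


slope = (y2-y1)/(x2-x1) = (2.2-(-22.8))/((-20.2)-(-1.6)) = 25/(-18.6) = -1.3441

-1.3441


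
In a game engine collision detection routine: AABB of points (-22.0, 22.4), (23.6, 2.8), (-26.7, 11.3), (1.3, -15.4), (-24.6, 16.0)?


x range: [-26.7, 23.6]
y range: [-15.4, 22.4]
Bounding box: (-26.7,-15.4) to (23.6,22.4)

(-26.7,-15.4) to (23.6,22.4)


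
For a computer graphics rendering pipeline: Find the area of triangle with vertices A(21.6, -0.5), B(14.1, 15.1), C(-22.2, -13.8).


Area = |x_A(y_B-y_C) + x_B(y_C-y_A) + x_C(y_A-y_B)|/2
= |624.24 + (-187.53) + 346.32|/2
= 783.03/2 = 391.515

391.515


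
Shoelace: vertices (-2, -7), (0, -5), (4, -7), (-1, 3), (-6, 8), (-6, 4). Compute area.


Shoelace sum: ((-2)*(-5) - 0*(-7)) + (0*(-7) - 4*(-5)) + (4*3 - (-1)*(-7)) + ((-1)*8 - (-6)*3) + ((-6)*4 - (-6)*8) + ((-6)*(-7) - (-2)*4)
= 119
Area = |119|/2 = 59.5

59.5


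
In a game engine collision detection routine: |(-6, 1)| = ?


|u| = sqrt((-6)^2 + 1^2) = sqrt(37) = 6.0828

6.0828


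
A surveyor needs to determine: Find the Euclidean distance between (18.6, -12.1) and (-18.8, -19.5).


dx=-37.4, dy=-7.4
d^2 = (-37.4)^2 + (-7.4)^2 = 1453.52
d = sqrt(1453.52) = 38.1251

38.1251


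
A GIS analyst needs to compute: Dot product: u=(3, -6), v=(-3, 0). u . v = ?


u . v = u_x*v_x + u_y*v_y = 3*(-3) + (-6)*0
= (-9) + 0 = -9

-9


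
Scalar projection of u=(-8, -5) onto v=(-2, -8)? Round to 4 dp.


u.v = 56, |v| = sqrt(68) = 8.2462
Scalar projection = u.v / |v| = 56 / sqrt(68) = 6.791

6.791


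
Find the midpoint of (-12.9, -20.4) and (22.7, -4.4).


M = (((-12.9)+22.7)/2, ((-20.4)+(-4.4))/2)
= (4.9, -12.4)

(4.9, -12.4)


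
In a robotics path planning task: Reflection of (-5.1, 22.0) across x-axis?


Reflection over x-axis: (x,y) -> (x,-y)
(-5.1, 22) -> (-5.1, -22)

(-5.1, -22)


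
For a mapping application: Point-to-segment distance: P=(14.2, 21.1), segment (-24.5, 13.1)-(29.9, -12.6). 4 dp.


Project P onto AB: t = 0.5248 (clamped to [0,1])
Closest point on segment: (4.0489, -0.3872)
Distance: 23.7644

23.7644


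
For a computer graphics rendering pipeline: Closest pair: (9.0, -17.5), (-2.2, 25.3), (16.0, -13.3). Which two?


d(P0,P1) = 44.2412, d(P0,P2) = 8.1633, d(P1,P2) = 42.6755
Closest: P0 and P2

Closest pair: (9.0, -17.5) and (16.0, -13.3), distance = 8.1633


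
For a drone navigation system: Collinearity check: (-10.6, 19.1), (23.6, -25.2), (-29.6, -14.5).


Cross product: (23.6-(-10.6))*((-14.5)-19.1) - ((-25.2)-19.1)*((-29.6)-(-10.6))
= -1990.82

No, not collinear
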